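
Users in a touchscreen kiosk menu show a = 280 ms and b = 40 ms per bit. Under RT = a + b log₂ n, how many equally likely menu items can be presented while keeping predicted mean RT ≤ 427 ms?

40·log₂ n ≤ 427 − 280 = 147, giving log₂ n ≤ 3.6750 and n ≤ 12.773. The largest whole number is 12.

12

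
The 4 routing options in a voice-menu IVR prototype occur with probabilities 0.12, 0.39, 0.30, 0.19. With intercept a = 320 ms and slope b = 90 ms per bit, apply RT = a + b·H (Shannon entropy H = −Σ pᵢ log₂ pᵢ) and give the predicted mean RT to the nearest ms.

489 ms

Entropy contributions −pᵢ log₂ pᵢ: 0.3671, 0.5298, 0.5211, 0.4552; sum H = 1.8732 bits.
RT = a + bH = 320 + 90·1.8732 = 488.59 ms.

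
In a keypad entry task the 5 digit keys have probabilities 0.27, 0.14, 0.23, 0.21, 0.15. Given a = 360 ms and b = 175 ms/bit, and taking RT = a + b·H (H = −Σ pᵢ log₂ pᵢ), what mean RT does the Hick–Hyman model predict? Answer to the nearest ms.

H = 0.27·log₂(1/0.27) + 0.14·log₂(1/0.14) + 0.23·log₂(1/0.23) + 0.21·log₂(1/0.21) + 0.15·log₂(1/0.15) = 2.2782 bits.
RT = 360 + 175 × 2.2782 = 758.68 ms.

759 ms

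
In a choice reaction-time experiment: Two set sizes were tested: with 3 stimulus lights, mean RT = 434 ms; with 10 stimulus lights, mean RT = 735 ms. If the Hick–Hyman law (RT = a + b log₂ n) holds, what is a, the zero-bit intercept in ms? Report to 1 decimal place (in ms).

Slope: b = (735 − 434) / (log₂ 10 − log₂ 3) = 301/1.7370 = 173.291 ms/bit.
Intercept: a = 434 − 173.291·log₂(3) = 159.341 ms.

159.3 ms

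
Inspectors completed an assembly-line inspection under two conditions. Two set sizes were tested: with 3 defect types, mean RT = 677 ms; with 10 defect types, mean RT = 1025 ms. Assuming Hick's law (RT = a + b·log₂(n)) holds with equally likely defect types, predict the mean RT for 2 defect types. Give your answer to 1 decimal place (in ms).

Fit slope and intercept:
  b = (1025 − 677) / (log₂ 10 − log₂ 3) = 348 / (3.3219 − 1.5850) = 200.349 ms/bit
  a = 677 − 200.349 × 1.5850 = 359.454 ms
Then RT(2) = 359.454 + 200.349 × log₂ 2 = 359.454 + 200.349 × 1 ≈ 559.803 ms.

559.8 ms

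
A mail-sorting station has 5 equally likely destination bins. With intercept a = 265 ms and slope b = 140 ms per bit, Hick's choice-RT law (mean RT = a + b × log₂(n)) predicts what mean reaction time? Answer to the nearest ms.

590 ms

log₂(5) = 2.3219 bits, so RT = 265 + 140 × 2.3219 ≈ 590.070 ms.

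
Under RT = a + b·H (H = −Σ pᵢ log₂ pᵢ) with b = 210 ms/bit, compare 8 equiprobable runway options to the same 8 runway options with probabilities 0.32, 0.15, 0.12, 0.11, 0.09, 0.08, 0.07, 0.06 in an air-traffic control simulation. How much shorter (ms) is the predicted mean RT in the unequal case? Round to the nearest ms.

The RT saving is b·ΔH. Equiprobable H₀ = log₂(8) = 3.0000 bits; with the given probabilities H = 2.7702 bits.
b·(H₀ − H) = 210 × (3.0000 − 2.7702) = 48.26 ms.

48 ms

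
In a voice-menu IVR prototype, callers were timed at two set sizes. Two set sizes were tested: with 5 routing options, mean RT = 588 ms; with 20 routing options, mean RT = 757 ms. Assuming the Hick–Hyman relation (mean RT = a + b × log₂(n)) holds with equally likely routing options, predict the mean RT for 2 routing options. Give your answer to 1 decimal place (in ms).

RT is linear in log₂ n, so two points fix the line:
  b = (757 − 588) / (log₂ 20 − log₂ 5) = 169 / (4.3219 − 2.3219) = 84.500 ms/bit
  a = 588 − 84.500 × 2.3219 = 391.797 ms
Then RT(2) = 391.797 + 84.500 × log₂ 2 = 391.797 + 84.500 × 1 ≈ 476.297 ms.

476.3 ms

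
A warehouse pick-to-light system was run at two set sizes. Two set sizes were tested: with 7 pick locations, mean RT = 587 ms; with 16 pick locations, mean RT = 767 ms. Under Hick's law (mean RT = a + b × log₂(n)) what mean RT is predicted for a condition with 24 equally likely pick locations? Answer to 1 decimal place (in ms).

With log₂ n on the abscissa the relation is linear; from the two conditions:
  b = (767 − 587) / (log₂ 16 − log₂ 7) = 180 / (4 − 2.8074) = 150.925 ms/bit
  a = 587 − 150.925 × 2.8074 = 163.300 ms
Then RT(24) = 163.300 + 150.925 × log₂ 24 = 163.300 + 150.925 × 4.5850 ≈ 855.285 ms.

855.3 ms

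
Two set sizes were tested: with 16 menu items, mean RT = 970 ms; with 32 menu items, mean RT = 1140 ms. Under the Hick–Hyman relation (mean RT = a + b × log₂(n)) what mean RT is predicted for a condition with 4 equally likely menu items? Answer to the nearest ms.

Fit slope and intercept:
  b = (1140 − 970) / (log₂ 32 − log₂ 16) = 170 / (5 − 4) = 170 ms/bit
  a = 970 − 170 × 4 = 290 ms
Then RT(4) = 290 + 170 × log₂ 4 = 290 + 170 × 2 ≈ 630.000 ms.

630 ms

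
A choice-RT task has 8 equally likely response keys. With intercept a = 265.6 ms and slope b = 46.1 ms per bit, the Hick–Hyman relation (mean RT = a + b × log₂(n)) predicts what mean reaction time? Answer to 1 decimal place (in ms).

log₂(8) = 3 bits, so RT = 265.6 + 46.1 × 3 ≈ 403.900 ms.

403.9 ms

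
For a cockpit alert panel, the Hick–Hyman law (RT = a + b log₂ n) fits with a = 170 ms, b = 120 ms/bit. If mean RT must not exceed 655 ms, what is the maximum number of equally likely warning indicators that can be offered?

Information budget: (655 − 170)/120 = 4.0417 bits, so n ≤ 2^4.0417 = 16.469 → at most 16.

16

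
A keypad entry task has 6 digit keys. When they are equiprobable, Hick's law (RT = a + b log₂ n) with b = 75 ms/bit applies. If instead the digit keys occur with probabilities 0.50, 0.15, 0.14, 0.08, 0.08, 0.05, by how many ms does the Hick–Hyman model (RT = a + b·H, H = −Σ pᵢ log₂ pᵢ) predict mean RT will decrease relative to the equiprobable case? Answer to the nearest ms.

36 ms

The RT saving is b·ΔH. Equiprobable H₀ = log₂(6) = 2.5850 bits; with the given probabilities H = 2.1068 bits.
b·(H₀ − H) = 75 × (2.5850 − 2.1068) = 35.86 ms.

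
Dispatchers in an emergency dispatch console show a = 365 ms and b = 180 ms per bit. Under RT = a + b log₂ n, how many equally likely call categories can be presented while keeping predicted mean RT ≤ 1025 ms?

Information budget: (1025 − 365)/180 = 3.6667 bits, so n ≤ 2^3.6667 = 12.699 → at most 12.

12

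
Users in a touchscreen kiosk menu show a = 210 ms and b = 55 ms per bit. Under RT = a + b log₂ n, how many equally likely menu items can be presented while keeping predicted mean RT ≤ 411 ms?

55·log₂ n ≤ 411 − 210 = 201, giving log₂ n ≤ 3.6545 and n ≤ 12.593. The largest whole number is 12.

12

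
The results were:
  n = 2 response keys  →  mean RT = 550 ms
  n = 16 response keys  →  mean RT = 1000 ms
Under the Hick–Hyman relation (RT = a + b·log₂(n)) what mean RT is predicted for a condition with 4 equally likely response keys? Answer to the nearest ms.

RT is linear in log₂ n, so two points fix the line:
  b = (1000 − 550) / (log₂ 16 − log₂ 2) = 450 / (4 − 1) = 150 ms/bit
  a = 550 − 150 × 1 = 400 ms
Then RT(4) = 400 + 150 × log₂ 4 = 400 + 150 × 2 ≈ 700.000 ms.

700 ms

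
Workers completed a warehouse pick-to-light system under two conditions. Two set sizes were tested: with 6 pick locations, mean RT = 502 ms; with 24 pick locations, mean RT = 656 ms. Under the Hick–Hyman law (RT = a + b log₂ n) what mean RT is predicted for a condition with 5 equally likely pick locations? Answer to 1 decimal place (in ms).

Solve the two-equation system in a and b:
  b = (656 − 502) / (log₂ 24 − log₂ 6) = 154 / (4.5850 − 2.5850) = 77.000 ms/bit
  a = 502 − 77.000 × 2.5850 = 302.958 ms
Then RT(5) = 302.958 + 77.000 × log₂ 5 = 302.958 + 77.000 × 2.3219 ≈ 481.746 ms.

481.7 ms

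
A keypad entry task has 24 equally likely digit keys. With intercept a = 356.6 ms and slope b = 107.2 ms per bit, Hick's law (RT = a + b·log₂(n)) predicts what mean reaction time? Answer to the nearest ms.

848 ms

log₂(24) = 4.5850 bits, so RT = 356.6 + 107.2 × 4.5850 ≈ 848.108 ms.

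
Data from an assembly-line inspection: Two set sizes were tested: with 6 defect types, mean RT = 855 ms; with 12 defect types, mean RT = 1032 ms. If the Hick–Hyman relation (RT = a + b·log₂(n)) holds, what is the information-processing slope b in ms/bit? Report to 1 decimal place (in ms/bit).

177.0 ms/bit

Slope: b = (1032 − 855) / (log₂ 12 − log₂ 6) = 177/1.0000 = 177.000 ms/bit.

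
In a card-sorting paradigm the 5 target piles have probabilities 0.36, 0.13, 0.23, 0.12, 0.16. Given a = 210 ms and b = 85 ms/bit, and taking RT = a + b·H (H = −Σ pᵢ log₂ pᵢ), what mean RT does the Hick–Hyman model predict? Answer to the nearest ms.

Entropy contributions −pᵢ log₂ pᵢ: 0.5306, 0.3826, 0.4877, 0.3671, 0.4230; sum H = 2.1910 bits.
RT = a + bH = 210 + 85·2.1910 = 396.24 ms.

396 ms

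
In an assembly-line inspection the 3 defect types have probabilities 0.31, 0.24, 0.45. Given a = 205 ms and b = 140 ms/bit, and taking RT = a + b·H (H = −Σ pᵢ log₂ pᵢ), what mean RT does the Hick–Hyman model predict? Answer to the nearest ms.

420 ms

Entropy contributions −pᵢ log₂ pᵢ: 0.5238, 0.4941, 0.5184; sum H = 1.5363 bits.
RT = a + bH = 205 + 140·1.5363 = 420.09 ms.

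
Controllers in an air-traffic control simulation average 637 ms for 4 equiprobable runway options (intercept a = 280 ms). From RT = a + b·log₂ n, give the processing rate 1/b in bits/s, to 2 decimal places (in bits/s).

Choice component = 637 − 280 = 357 ms over log₂(4) = 2 bits.
b = 357 / 2 = 178.500 ms/bit, so 1/b = 5.602 bits/s.

5.60 bits/s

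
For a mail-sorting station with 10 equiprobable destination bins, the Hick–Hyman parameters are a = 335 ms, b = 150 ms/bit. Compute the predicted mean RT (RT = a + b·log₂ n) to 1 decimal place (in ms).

log₂(10) = 3.3219 bits, so RT = 335 + 150 × 3.3219 ≈ 833.289 ms.

833.3 ms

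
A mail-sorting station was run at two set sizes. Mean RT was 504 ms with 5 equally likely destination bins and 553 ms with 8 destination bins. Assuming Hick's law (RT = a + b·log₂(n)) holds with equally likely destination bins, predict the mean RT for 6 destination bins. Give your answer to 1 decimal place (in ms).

With log₂ n on the abscissa the relation is linear; from the two conditions:
  b = (553 − 504) / (log₂ 8 − log₂ 5) = 49 / (3 − 2.3219) = 72.264 ms/bit
  a = 504 − 72.264 × 2.3219 = 336.209 ms
Then RT(6) = 336.209 + 72.264 × log₂ 6 = 336.209 + 72.264 × 2.5850 ≈ 523.008 ms.

523.0 ms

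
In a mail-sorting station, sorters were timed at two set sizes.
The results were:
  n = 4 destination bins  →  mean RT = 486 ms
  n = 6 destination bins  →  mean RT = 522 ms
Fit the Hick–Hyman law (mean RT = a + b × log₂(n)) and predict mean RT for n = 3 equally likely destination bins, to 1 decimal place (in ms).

RT is linear in log₂ n, so two points fix the line:
  b = (522 − 486) / (log₂ 6 − log₂ 4) = 36 / (2.5850 − 2) = 61.542 ms/bit
  a = 486 − 61.542 × 2 = 362.915 ms
Then RT(3) = 362.915 + 61.542 × log₂ 3 = 362.915 + 61.542 × 1.5850 ≈ 460.458 ms.

460.5 ms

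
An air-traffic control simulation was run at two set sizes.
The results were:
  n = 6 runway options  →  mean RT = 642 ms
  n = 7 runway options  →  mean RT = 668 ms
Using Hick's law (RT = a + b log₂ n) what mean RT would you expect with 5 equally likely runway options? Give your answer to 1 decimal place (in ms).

611.2 ms

RT is linear in log₂ n, so two points fix the line:
  b = (668 − 642) / (log₂ 7 − log₂ 6) = 26 / (2.8074 − 2.5850) = 116.910 ms/bit
  a = 642 − 116.910 × 2.5850 = 339.791 ms
Then RT(5) = 339.791 + 116.910 × log₂ 5 = 339.791 + 116.910 × 2.3219 ≈ 611.249 ms.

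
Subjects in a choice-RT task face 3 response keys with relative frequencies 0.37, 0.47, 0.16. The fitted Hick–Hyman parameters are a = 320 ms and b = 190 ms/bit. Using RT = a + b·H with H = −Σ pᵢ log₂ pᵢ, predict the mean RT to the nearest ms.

598 ms

H = 0.37·log₂(1/0.37) + 0.47·log₂(1/0.47) + 0.16·log₂(1/0.16) = 1.4657 bits.
RT = 320 + 190 × 1.4657 = 598.48 ms.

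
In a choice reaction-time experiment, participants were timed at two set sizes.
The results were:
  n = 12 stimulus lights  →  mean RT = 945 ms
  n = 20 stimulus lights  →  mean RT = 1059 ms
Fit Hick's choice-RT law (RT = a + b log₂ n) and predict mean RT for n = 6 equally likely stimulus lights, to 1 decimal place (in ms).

With log₂ n on the abscissa the relation is linear; from the two conditions:
  b = (1059 − 945) / (log₂ 20 − log₂ 12) = 114 / (4.3219 − 3.5850) = 154.688 ms/bit
  a = 945 − 154.688 × 3.5850 = 390.448 ms
Then RT(6) = 390.448 + 154.688 × log₂ 6 = 390.448 + 154.688 × 2.5850 ≈ 790.312 ms.

790.3 ms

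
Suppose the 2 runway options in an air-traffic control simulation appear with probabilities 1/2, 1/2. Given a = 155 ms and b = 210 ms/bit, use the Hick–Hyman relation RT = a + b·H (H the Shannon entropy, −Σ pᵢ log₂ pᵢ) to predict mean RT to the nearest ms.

365 ms

H = −Σ pᵢ log₂ pᵢ = 0.5·1 + 0.5·1 = 1.000 bits.
RT = 155 + 210 × 1.000 = 365.00 ms.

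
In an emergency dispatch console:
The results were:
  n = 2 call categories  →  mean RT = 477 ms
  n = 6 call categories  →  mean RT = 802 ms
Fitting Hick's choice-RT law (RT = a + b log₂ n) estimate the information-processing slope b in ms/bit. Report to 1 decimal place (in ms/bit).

205.1 ms/bit

Slope: b = (802 − 477) / (log₂ 6 − log₂ 2) = 325/1.5850 = 205.052 ms/bit.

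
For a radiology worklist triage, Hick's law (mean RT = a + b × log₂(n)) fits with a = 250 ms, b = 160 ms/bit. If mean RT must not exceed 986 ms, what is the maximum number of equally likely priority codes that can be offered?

24

Information budget: (986 − 250)/160 = 4.6000 bits, so n ≤ 2^4.6000 = 24.251 → at most 24.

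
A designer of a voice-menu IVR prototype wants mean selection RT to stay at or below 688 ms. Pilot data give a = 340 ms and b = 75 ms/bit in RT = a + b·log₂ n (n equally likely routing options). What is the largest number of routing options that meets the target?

75·log₂ n ≤ 688 − 340 = 348, giving log₂ n ≤ 4.6400 and n ≤ 24.933. The largest whole number is 24.

24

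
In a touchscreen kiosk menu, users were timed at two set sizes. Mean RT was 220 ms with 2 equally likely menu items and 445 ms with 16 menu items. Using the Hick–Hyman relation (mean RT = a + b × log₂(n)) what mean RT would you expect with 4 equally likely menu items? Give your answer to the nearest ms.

Fit slope and intercept:
  b = (445 − 220) / (log₂ 16 − log₂ 2) = 225 / (4 − 1) = 75 ms/bit
  a = 220 − 75 × 1 = 145 ms
Then RT(4) = 145 + 75 × log₂ 4 = 145 + 75 × 2 ≈ 295.000 ms.

295 ms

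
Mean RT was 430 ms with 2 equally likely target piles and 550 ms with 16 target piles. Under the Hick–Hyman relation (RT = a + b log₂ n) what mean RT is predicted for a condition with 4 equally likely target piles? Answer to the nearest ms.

Fit slope and intercept:
  b = (550 − 430) / (log₂ 16 − log₂ 2) = 120 / (4 − 1) = 40 ms/bit
  a = 430 − 40 × 1 = 390 ms
Then RT(4) = 390 + 40 × log₂ 4 = 390 + 40 × 2 ≈ 470.000 ms.

470 ms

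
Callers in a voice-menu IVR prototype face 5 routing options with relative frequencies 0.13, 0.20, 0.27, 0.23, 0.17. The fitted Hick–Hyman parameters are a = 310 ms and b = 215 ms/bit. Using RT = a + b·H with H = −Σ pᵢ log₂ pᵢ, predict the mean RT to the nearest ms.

H = 0.13·log₂(1/0.13) + 0.20·log₂(1/0.20) + 0.27·log₂(1/0.27) + 0.23·log₂(1/0.23) + 0.17·log₂(1/0.17) = 2.2793 bits.
RT = 310 + 215 × 2.2793 = 800.05 ms.

800 ms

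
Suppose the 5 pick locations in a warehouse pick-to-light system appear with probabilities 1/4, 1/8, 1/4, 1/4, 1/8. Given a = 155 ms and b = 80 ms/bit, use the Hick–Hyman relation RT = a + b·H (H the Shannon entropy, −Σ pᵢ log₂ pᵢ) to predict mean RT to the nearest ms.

335 ms

Each term −pᵢ log₂ pᵢ: 0.25·2 + 0.125·3 + 0.25·2 + 0.25·2 + 0.125·3; summed, H = 2.250 bits.
Mean RT = a + bH = 155 + 80·2.250 = 335.00 ms.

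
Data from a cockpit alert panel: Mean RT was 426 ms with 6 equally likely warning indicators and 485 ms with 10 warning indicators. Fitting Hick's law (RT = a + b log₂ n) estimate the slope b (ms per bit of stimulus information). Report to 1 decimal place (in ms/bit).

b = (RT₂ − RT₁)/(log₂ n₂ − log₂ n₁) = (485 − 426)/(3.3219 − 2.5850) = 80.058 ms/bit.

80.1 ms/bit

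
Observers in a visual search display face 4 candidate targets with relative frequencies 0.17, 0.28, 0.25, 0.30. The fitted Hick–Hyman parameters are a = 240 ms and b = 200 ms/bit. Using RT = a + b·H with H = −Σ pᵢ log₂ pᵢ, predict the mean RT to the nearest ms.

Entropy contributions −pᵢ log₂ pᵢ: 0.4346, 0.5142, 0.5000, 0.5211; sum H = 1.9699 bits.
RT = a + bH = 240 + 200·1.9699 = 633.98 ms.

634 ms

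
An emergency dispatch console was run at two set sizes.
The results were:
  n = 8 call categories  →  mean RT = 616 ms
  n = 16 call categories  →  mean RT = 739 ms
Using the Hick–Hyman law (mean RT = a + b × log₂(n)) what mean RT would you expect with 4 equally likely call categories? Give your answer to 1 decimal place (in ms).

RT is linear in log₂ n, so two points fix the line:
  b = (739 − 616) / (log₂ 16 − log₂ 8) = 123 / (4 − 3) = 123.000 ms/bit
  a = 616 − 123.000 × 3 = 247.000 ms
Then RT(4) = 247.000 + 123.000 × log₂ 4 = 247.000 + 123.000 × 2 ≈ 493.000 ms.

493.0 ms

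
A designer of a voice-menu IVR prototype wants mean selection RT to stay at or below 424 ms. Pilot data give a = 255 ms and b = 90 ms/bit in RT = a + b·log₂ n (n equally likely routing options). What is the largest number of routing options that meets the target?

Information budget: (424 − 255)/90 = 1.8778 bits, so n ≤ 2^1.8778 = 3.675 → at most 3.

3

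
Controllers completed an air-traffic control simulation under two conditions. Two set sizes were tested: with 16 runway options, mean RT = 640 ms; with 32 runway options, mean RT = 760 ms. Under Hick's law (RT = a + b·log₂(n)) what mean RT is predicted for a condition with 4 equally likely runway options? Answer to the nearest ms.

400 ms

Solve the two-equation system in a and b:
  b = (760 − 640) / (log₂ 32 − log₂ 16) = 120 / (5 − 4) = 120 ms/bit
  a = 640 − 120 × 4 = 160 ms
Then RT(4) = 160 + 120 × log₂ 4 = 160 + 120 × 2 ≈ 400.000 ms.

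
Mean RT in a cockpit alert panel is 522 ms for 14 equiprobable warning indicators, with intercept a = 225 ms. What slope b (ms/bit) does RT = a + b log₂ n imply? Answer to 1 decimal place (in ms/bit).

b = (522 − 225) / log₂(14) = 297 / 3.8074 = 78.007 ms/bit.

78.0 ms/bit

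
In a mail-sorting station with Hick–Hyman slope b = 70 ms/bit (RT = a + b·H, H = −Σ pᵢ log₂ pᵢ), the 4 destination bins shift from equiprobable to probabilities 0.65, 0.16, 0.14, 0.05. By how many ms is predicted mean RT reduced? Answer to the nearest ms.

39 ms

Equiprobable entropy H₀ = log₂ 4 = 2.0000 bits.
Skewed entropy H = −Σ pᵢ log₂ pᵢ = 1.4402 bits.
ΔRT = b·(H₀ − H) = 70 × 0.5598 = 39.19 ms.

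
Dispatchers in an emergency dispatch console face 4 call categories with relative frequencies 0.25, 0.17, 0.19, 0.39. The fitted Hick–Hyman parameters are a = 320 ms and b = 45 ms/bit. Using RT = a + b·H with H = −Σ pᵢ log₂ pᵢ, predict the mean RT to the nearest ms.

406 ms

H = 0.25·log₂(1/0.25) + 0.17·log₂(1/0.17) + 0.19·log₂(1/0.19) + 0.39·log₂(1/0.39) = 1.9196 bits.
RT = 320 + 45 × 1.9196 = 406.38 ms.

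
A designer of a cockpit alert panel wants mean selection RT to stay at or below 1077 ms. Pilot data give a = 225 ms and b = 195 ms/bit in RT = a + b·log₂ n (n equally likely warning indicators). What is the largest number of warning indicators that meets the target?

20

Set 225 + 195·log₂ n ≤ 1077 → log₂ n ≤ (1077 − 225)/195 = 4.3692.
So n ≤ 2^4.3692 = 20.667; the largest integer n is 20.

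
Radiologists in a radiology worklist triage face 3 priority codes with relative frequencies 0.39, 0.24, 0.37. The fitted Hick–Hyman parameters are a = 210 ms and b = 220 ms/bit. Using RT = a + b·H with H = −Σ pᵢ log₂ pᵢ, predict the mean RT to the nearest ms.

Entropy contributions −pᵢ log₂ pᵢ: 0.5298, 0.4941, 0.5307; sum H = 1.5547 bits.
RT = a + bH = 210 + 220·1.5547 = 552.03 ms.

552 ms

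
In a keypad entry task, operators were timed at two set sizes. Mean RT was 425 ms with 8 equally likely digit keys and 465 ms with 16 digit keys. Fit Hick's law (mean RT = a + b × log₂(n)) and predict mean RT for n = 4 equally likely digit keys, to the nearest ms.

With log₂ n on the abscissa the relation is linear; from the two conditions:
  b = (465 − 425) / (log₂ 16 − log₂ 8) = 40 / (4 − 3) = 40 ms/bit
  a = 425 − 40 × 3 = 305 ms
Then RT(4) = 305 + 40 × log₂ 4 = 305 + 40 × 2 ≈ 385.000 ms.

385 ms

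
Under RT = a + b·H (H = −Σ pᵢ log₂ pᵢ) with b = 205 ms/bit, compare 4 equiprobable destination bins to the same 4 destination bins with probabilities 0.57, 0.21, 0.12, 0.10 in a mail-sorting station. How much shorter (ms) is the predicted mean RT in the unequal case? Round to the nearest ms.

75 ms

The RT saving is b·ΔH. Equiprobable H₀ = log₂(4) = 2.0000 bits; with the given probabilities H = 1.6343 bits.
b·(H₀ − H) = 205 × (2.0000 − 1.6343) = 74.96 ms.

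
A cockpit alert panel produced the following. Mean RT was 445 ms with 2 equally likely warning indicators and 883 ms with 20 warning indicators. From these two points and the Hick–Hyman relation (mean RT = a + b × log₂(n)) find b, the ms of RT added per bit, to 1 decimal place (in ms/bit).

The slope on a log₂ axis is (883 − 445) / (4.3219 − 1) = 131.851 ms/bit.

131.9 ms/bit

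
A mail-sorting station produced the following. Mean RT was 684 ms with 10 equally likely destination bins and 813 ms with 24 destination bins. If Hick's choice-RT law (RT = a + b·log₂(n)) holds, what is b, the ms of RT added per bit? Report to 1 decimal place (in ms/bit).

b = (RT₂ − RT₁)/(log₂ n₂ − log₂ n₁) = (813 − 684)/(4.5850 − 3.3219) = 102.135 ms/bit.

102.1 ms/bit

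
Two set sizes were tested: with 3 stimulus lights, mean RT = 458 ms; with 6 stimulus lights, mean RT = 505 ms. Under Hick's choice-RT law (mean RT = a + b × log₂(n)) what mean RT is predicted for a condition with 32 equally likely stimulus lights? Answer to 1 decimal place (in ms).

618.5 ms

Solve the two-equation system in a and b:
  b = (505 − 458) / (log₂ 6 − log₂ 3) = 47 / (2.5850 − 1.5850) = 47.000 ms/bit
  a = 458 − 47.000 × 1.5850 = 383.507 ms
Then RT(32) = 383.507 + 47.000 × log₂ 32 = 383.507 + 47.000 × 5 ≈ 618.507 ms.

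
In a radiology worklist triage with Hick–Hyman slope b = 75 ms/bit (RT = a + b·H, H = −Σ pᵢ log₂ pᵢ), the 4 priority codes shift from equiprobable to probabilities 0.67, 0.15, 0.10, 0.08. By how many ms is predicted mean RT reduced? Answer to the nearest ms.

43 ms

The RT saving is b·ΔH. Equiprobable H₀ = log₂(4) = 2.0000 bits; with the given probabilities H = 1.4214 bits.
b·(H₀ − H) = 75 × (2.0000 − 1.4214) = 43.40 ms.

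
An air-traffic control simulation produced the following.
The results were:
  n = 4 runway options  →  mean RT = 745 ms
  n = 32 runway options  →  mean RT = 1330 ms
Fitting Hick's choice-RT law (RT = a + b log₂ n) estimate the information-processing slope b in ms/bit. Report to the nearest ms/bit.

195 ms/bit

b = (RT₂ − RT₁)/(log₂ n₂ − log₂ n₁) = (1330 − 745)/(5 − 2) = 195 ms/bit.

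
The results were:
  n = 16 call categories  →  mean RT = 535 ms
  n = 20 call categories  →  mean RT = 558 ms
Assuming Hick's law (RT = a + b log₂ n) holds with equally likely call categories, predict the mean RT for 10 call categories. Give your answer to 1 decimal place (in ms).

486.6 ms

Solve the two-equation system in a and b:
  b = (558 − 535) / (log₂ 20 − log₂ 16) = 23 / (4.3219 − 4) = 71.445 ms/bit
  a = 535 − 71.445 × 4 = 249.222 ms
Then RT(10) = 249.222 + 71.445 × log₂ 10 = 249.222 + 71.445 × 3.3219 ≈ 486.555 ms.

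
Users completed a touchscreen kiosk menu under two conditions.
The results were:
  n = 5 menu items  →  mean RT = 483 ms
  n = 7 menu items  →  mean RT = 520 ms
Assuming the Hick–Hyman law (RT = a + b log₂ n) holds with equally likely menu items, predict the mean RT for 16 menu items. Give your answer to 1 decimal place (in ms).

610.9 ms

With log₂ n on the abscissa the relation is linear; from the two conditions:
  b = (520 − 483) / (log₂ 7 − log₂ 5) = 37 / (2.8074 − 2.3219) = 76.222 ms/bit
  a = 483 − 76.222 × 2.3219 = 306.019 ms
Then RT(16) = 306.019 + 76.222 × log₂ 16 = 306.019 + 76.222 × 4 ≈ 610.905 ms.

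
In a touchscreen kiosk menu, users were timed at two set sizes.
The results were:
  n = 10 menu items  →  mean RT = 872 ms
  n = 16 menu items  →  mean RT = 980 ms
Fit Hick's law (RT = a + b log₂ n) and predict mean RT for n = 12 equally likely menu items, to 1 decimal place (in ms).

913.9 ms

Solve the two-equation system in a and b:
  b = (980 − 872) / (log₂ 16 − log₂ 10) = 108 / (4 − 3.3219) = 159.275 ms/bit
  a = 872 − 159.275 × 3.3219 = 342.899 ms
Then RT(12) = 342.899 + 159.275 × log₂ 12 = 342.899 + 159.275 × 3.5850 ≈ 913.895 ms.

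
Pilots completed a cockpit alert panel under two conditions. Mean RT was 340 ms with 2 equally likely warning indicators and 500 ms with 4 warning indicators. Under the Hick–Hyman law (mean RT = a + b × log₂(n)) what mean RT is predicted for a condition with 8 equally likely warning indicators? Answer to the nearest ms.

RT is linear in log₂ n, so two points fix the line:
  b = (500 − 340) / (log₂ 4 − log₂ 2) = 160 / (2 − 1) = 160 ms/bit
  a = 340 − 160 × 1 = 180 ms
Then RT(8) = 180 + 160 × log₂ 8 = 180 + 160 × 3 ≈ 660.000 ms.

660 ms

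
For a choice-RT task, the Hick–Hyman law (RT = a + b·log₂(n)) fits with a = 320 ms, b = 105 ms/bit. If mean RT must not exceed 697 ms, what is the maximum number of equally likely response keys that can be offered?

105·log₂ n ≤ 697 − 320 = 377, giving log₂ n ≤ 3.5905 and n ≤ 12.046. The largest whole number is 12.

12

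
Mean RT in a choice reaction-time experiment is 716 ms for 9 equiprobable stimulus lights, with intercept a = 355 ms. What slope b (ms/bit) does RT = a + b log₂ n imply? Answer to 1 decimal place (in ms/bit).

113.9 ms/bit

b = (716 − 355) / log₂(9) = 361 / 3.1699 = 113.883 ms/bit.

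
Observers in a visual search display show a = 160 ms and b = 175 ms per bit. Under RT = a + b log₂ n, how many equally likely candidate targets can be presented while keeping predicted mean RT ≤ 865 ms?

16

Set 160 + 175·log₂ n ≤ 865 → log₂ n ≤ (865 − 160)/175 = 4.0286.
So n ≤ 2^4.0286 = 16.320; the largest integer n is 16.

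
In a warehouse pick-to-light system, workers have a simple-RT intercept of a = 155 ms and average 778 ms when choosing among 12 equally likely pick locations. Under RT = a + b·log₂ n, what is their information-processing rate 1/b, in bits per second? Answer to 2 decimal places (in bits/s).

Choice component = 778 − 155 = 623 ms over log₂(12) = 3.5850 bits.
b = 623 / 3.5850 = 173.781 ms/bit, so 1/b = 5.754 bits/s.

5.75 bits/s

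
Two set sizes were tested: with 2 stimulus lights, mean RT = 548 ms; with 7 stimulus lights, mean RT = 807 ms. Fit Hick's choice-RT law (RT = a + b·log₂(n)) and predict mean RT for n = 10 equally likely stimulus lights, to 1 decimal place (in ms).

880.7 ms

RT is linear in log₂ n, so two points fix the line:
  b = (807 − 548) / (log₂ 7 − log₂ 2) = 259 / (2.8074 − 1) = 143.303 ms/bit
  a = 548 − 143.303 × 1 = 404.697 ms
Then RT(10) = 404.697 + 143.303 × log₂ 10 = 404.697 + 143.303 × 3.3219 ≈ 880.740 ms.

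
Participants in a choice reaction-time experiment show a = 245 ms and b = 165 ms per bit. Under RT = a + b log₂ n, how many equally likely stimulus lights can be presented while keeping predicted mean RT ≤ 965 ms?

20

Set 245 + 165·log₂ n ≤ 965 → log₂ n ≤ (965 − 245)/165 = 4.3636.
So n ≤ 2^4.3636 = 20.587; the largest integer n is 20.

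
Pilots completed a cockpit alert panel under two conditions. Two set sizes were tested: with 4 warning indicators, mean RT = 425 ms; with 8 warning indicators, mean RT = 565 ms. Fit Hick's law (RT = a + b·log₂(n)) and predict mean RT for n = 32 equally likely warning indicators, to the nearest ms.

With log₂ n on the abscissa the relation is linear; from the two conditions:
  b = (565 − 425) / (log₂ 8 − log₂ 4) = 140 / (3 − 2) = 140 ms/bit
  a = 425 − 140 × 2 = 145 ms
Then RT(32) = 145 + 140 × log₂ 32 = 145 + 140 × 5 ≈ 845.000 ms.

845 ms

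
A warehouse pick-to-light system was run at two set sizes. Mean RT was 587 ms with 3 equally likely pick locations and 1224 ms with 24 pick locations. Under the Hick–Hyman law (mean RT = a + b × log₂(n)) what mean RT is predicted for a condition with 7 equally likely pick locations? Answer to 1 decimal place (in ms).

846.6 ms

With log₂ n on the abscissa the relation is linear; from the two conditions:
  b = (1224 − 587) / (log₂ 24 − log₂ 3) = 637 / (4.5850 − 1.5850) = 212.333 ms/bit
  a = 587 − 212.333 × 1.5850 = 250.460 ms
Then RT(7) = 250.460 + 212.333 × log₂ 7 = 250.460 + 212.333 × 2.8074 ≈ 846.555 ms.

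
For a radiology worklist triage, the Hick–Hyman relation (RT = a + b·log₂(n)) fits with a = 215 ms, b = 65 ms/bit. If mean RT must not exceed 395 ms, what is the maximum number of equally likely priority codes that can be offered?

6

65·log₂ n ≤ 395 − 215 = 180, giving log₂ n ≤ 2.7692 and n ≤ 6.817. The largest whole number is 6.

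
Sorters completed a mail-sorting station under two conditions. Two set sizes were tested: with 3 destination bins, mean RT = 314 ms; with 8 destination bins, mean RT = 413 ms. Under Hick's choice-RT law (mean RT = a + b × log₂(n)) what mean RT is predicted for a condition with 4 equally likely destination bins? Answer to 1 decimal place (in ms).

Fit slope and intercept:
  b = (413 − 314) / (log₂ 8 − log₂ 3) = 99 / (3 − 1.5850) = 69.963 ms/bit
  a = 314 − 69.963 × 1.5850 = 203.112 ms
Then RT(4) = 203.112 + 69.963 × log₂ 4 = 203.112 + 69.963 × 2 ≈ 343.037 ms.

343.0 ms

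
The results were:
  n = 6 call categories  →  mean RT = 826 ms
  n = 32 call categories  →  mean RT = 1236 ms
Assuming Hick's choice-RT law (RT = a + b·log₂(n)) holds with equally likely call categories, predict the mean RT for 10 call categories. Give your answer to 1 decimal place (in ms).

Fit slope and intercept:
  b = (1236 − 826) / (log₂ 32 − log₂ 6) = 410 / (5 − 2.5850) = 169.770 ms/bit
  a = 826 − 169.770 × 2.5850 = 387.152 ms
Then RT(10) = 387.152 + 169.770 × log₂ 10 = 387.152 + 169.770 × 3.3219 ≈ 951.114 ms.

951.1 ms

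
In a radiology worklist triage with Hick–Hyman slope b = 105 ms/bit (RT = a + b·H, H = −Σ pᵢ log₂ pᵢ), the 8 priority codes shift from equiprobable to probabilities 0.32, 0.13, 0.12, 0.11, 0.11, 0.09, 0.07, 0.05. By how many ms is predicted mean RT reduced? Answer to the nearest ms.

24 ms

Equiprobable entropy H₀ = log₂ 8 = 3.0000 bits.
Skewed entropy H = −Σ pᵢ log₂ pᵢ = 2.7736 bits.
ΔRT = b·(H₀ − H) = 105 × 0.2264 = 23.77 ms.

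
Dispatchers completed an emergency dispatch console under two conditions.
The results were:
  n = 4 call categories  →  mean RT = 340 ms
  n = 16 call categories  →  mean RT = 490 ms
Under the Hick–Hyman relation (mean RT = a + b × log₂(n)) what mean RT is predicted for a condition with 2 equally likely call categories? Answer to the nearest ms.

Solve the two-equation system in a and b:
  b = (490 − 340) / (log₂ 16 − log₂ 4) = 150 / (4 − 2) = 75 ms/bit
  a = 340 − 75 × 2 = 190 ms
Then RT(2) = 190 + 75 × log₂ 2 = 190 + 75 × 1 ≈ 265.000 ms.

265 ms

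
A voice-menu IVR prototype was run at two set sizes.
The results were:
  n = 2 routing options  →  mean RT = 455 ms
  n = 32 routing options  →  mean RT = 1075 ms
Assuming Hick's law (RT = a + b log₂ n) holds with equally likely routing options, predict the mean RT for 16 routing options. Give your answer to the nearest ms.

RT is linear in log₂ n, so two points fix the line:
  b = (1075 − 455) / (log₂ 32 − log₂ 2) = 620 / (5 − 1) = 155 ms/bit
  a = 455 − 155 × 1 = 300 ms
Then RT(16) = 300 + 155 × log₂ 16 = 300 + 155 × 4 ≈ 920.000 ms.

920 ms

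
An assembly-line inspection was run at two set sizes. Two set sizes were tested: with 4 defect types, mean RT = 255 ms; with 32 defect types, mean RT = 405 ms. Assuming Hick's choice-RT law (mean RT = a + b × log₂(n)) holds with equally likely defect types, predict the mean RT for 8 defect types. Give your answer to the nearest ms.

Fit slope and intercept:
  b = (405 − 255) / (log₂ 32 − log₂ 4) = 150 / (5 − 2) = 50 ms/bit
  a = 255 − 50 × 2 = 155 ms
Then RT(8) = 155 + 50 × log₂ 8 = 155 + 50 × 3 ≈ 305.000 ms.

305 ms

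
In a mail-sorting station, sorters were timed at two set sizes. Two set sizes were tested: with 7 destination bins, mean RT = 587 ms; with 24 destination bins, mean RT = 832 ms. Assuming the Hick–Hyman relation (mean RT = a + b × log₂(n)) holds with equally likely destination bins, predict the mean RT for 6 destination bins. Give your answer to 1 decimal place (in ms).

556.3 ms

Fit slope and intercept:
  b = (832 − 587) / (log₂ 24 − log₂ 7) = 245 / (4.5850 − 2.8074) = 137.826 ms/bit
  a = 587 − 137.826 × 2.8074 = 200.074 ms
Then RT(6) = 200.074 + 137.826 × log₂ 6 = 200.074 + 137.826 × 2.5850 ≈ 556.349 ms.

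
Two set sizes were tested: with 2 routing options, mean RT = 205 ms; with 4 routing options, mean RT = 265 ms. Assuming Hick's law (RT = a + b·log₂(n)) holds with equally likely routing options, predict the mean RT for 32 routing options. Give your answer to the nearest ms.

445 ms

Solve the two-equation system in a and b:
  b = (265 − 205) / (log₂ 4 − log₂ 2) = 60 / (2 − 1) = 60 ms/bit
  a = 205 − 60 × 1 = 145 ms
Then RT(32) = 145 + 60 × log₂ 32 = 145 + 60 × 5 ≈ 445.000 ms.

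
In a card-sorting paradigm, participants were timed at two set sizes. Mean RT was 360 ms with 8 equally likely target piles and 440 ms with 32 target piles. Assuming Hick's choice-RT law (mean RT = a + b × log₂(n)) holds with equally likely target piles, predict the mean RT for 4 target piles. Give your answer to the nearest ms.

RT is linear in log₂ n, so two points fix the line:
  b = (440 − 360) / (log₂ 32 − log₂ 8) = 80 / (5 − 3) = 40 ms/bit
  a = 360 − 40 × 3 = 240 ms
Then RT(4) = 240 + 40 × log₂ 4 = 240 + 40 × 2 ≈ 320.000 ms.

320 ms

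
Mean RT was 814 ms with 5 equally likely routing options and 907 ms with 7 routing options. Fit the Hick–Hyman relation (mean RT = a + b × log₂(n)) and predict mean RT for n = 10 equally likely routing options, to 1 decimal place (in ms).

1005.6 ms

Solve the two-equation system in a and b:
  b = (907 − 814) / (log₂ 7 − log₂ 5) = 93 / (2.8074 − 2.3219) = 191.584 ms/bit
  a = 814 − 191.584 × 2.3219 = 369.156 ms
Then RT(10) = 369.156 + 191.584 × log₂ 10 = 369.156 + 191.584 × 3.3219 ≈ 1005.584 ms.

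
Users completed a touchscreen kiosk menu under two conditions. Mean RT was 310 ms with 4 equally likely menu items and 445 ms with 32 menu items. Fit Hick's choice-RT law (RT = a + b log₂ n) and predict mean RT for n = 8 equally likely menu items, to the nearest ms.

Fit slope and intercept:
  b = (445 − 310) / (log₂ 32 − log₂ 4) = 135 / (5 − 2) = 45 ms/bit
  a = 310 − 45 × 2 = 220 ms
Then RT(8) = 220 + 45 × log₂ 8 = 220 + 45 × 3 ≈ 355.000 ms.

355 ms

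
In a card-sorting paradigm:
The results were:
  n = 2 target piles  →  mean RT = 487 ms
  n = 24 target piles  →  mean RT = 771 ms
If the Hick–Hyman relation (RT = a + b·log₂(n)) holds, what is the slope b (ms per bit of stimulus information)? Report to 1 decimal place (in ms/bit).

79.2 ms/bit

The slope on a log₂ axis is (771 − 487) / (4.5850 − 1) = 79.220 ms/bit.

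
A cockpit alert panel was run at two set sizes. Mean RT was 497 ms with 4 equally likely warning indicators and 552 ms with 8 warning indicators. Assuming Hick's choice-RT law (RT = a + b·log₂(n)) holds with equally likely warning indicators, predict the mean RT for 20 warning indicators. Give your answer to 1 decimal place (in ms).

Fit slope and intercept:
  b = (552 − 497) / (log₂ 8 − log₂ 4) = 55 / (3 − 2) = 55.000 ms/bit
  a = 497 − 55.000 × 2 = 387.000 ms
Then RT(20) = 387.000 + 55.000 × log₂ 20 = 387.000 + 55.000 × 4.3219 ≈ 624.706 ms.

624.7 ms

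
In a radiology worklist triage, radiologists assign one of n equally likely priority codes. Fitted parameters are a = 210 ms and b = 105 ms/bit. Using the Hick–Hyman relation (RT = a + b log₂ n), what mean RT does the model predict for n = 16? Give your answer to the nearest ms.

log₂(16) = 4 bits, so RT = 210 + 105 × 4 ≈ 630.000 ms.

630 ms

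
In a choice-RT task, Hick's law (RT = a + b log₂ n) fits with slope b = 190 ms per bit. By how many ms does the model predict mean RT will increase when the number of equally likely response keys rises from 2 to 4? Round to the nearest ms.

190 ms

ΔRT = (a + b log₂ n₂) − (a + b log₂ n₁) = b·(log₂ n₂ − log₂ n₁).
log₂(4) − log₂(2) = log₂(4/2) = log₂(2) = 1.
ΔRT = 190 × 1.0000 = 190.000 ms.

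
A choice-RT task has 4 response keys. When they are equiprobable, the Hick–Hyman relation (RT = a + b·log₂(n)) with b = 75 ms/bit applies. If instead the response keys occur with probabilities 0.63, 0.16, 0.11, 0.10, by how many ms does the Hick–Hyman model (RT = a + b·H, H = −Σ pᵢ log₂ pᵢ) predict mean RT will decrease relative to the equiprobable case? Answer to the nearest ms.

The RT saving is b·ΔH. Equiprobable H₀ = log₂(4) = 2.0000 bits; with the given probabilities H = 1.5254 bits.
b·(H₀ − H) = 75 × (2.0000 − 1.5254) = 35.59 ms.

36 ms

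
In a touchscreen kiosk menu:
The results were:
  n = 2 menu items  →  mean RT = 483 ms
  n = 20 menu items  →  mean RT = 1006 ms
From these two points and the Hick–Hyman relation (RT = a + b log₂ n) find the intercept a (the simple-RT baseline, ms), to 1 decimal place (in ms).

b = (RT₂ − RT₁)/(log₂ n₂ − log₂ n₁) = (1006 − 483)/(4.3219 − 1) = 157.439 ms/bit.
a = RT₁ − b·log₂ n₁ = 483 − 157.439 × 1 = 325.561 ms.

325.6 ms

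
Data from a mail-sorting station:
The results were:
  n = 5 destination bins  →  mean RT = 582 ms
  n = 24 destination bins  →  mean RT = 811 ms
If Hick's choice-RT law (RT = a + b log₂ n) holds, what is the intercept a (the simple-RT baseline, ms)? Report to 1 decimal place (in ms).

Slope: b = (811 − 582) / (log₂ 24 − log₂ 5) = 229/2.2630 = 101.192 ms/bit.
Intercept: a = 582 − 101.192·log₂(5) = 347.040 ms.

347.0 ms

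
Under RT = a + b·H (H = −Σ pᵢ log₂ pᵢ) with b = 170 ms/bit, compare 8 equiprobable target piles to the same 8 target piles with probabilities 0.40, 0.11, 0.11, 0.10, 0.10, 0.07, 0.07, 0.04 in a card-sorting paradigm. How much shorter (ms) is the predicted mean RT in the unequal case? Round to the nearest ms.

65 ms

Equiprobable entropy H₀ = log₂ 8 = 3.0000 bits.
Skewed entropy H = −Σ pᵢ log₂ pᵢ = 2.6166 bits.
ΔRT = b·(H₀ − H) = 170 × 0.3834 = 65.18 ms.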